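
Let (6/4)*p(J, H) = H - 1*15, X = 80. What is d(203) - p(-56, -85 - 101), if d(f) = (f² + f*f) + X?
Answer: 82632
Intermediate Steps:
d(f) = 80 + 2*f² (d(f) = (f² + f*f) + 80 = (f² + f²) + 80 = 2*f² + 80 = 80 + 2*f²)
p(J, H) = -10 + 2*H/3 (p(J, H) = 2*(H - 1*15)/3 = 2*(H - 15)/3 = 2*(-15 + H)/3 = -10 + 2*H/3)
d(203) - p(-56, -85 - 101) = (80 + 2*203²) - (-10 + 2*(-85 - 101)/3) = (80 + 2*41209) - (-10 + (⅔)*(-186)) = (80 + 82418) - (-10 - 124) = 82498 - 1*(-134) = 82498 + 134 = 82632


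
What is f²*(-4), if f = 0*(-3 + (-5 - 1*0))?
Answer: 0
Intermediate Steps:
f = 0 (f = 0*(-3 + (-5 + 0)) = 0*(-3 - 5) = 0*(-8) = 0)
f²*(-4) = 0²*(-4) = 0*(-4) = 0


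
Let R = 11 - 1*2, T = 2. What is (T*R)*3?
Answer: 54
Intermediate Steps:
R = 9 (R = 11 - 2 = 9)
(T*R)*3 = (2*9)*3 = 18*3 = 54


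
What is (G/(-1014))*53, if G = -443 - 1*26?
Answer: 24857/1014 ≈ 24.514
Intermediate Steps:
G = -469 (G = -443 - 26 = -469)
(G/(-1014))*53 = -469/(-1014)*53 = -469*(-1/1014)*53 = (469/1014)*53 = 24857/1014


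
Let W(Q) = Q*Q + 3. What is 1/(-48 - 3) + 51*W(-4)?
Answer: 49418/51 ≈ 968.98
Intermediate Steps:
W(Q) = 3 + Q**2 (W(Q) = Q**2 + 3 = 3 + Q**2)
1/(-48 - 3) + 51*W(-4) = 1/(-48 - 3) + 51*(3 + (-4)**2) = 1/(-51) + 51*(3 + 16) = -1/51 + 51*19 = -1/51 + 969 = 49418/51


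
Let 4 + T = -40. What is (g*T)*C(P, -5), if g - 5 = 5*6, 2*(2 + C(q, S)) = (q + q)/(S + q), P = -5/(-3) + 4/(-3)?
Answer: 3190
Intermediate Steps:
T = -44 (T = -4 - 40 = -44)
P = ⅓ (P = -5*(-⅓) + 4*(-⅓) = 5/3 - 4/3 = ⅓ ≈ 0.33333)
C(q, S) = -2 + q/(S + q) (C(q, S) = -2 + ((q + q)/(S + q))/2 = -2 + ((2*q)/(S + q))/2 = -2 + (2*q/(S + q))/2 = -2 + q/(S + q))
g = 35 (g = 5 + 5*6 = 5 + 30 = 35)
(g*T)*C(P, -5) = (35*(-44))*((-1*⅓ - 2*(-5))/(-5 + ⅓)) = -1540*(-⅓ + 10)/(-14/3) = -(-330)*29/3 = -1540*(-29/14) = 3190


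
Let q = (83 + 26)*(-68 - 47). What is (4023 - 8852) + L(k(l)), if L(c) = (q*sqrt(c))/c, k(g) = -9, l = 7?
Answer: -4829 + 12535*I/3 ≈ -4829.0 + 4178.3*I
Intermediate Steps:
q = -12535 (q = 109*(-115) = -12535)
L(c) = -12535/sqrt(c) (L(c) = (-12535*sqrt(c))/c = -12535/sqrt(c))
(4023 - 8852) + L(k(l)) = (4023 - 8852) - (-12535)*I/3 = -4829 - (-12535)*I/3 = -4829 + 12535*I/3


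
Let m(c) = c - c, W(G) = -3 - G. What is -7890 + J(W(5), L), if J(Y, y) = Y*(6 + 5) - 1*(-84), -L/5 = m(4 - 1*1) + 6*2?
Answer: -7894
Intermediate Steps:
m(c) = 0
L = -60 (L = -5*(0 + 6*2) = -5*(0 + 12) = -5*12 = -60)
J(Y, y) = 84 + 11*Y (J(Y, y) = Y*11 + 84 = 11*Y + 84 = 84 + 11*Y)
-7890 + J(W(5), L) = -7890 + (84 + 11*(-3 - 1*5)) = -7890 + (84 + 11*(-3 - 5)) = -7890 + (84 + 11*(-8)) = -7890 + (84 - 88) = -7890 - 4 = -7894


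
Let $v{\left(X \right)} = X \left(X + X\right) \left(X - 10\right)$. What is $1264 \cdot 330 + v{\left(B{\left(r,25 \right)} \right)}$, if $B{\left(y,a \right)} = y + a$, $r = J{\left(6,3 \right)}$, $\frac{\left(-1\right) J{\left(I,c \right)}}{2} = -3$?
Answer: $457482$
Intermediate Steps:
$J{\left(I,c \right)} = 6$ ($J{\left(I,c \right)} = \left(-2\right) \left(-3\right) = 6$)
$r = 6$
$B{\left(y,a \right)} = a + y$
$v{\left(X \right)} = 2 X^{2} \left(-10 + X\right)$ ($v{\left(X \right)} = X 2 X \left(-10 + X\right) = 2 X^{2} \left(-10 + X\right)$)
$1264 \cdot 330 + v{\left(B{\left(r,25 \right)} \right)} = 1264 \cdot 330 + 2 \left(25 + 6\right)^{2} \left(-10 + \left(25 + 6\right)\right) = 417120 + 2 \cdot 31^{2} \left(-10 + 31\right) = 417120 + 2 \cdot 961 \cdot 21 = 417120 + 40362 = 457482$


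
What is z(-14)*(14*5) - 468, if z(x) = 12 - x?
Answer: 1352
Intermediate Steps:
z(-14)*(14*5) - 468 = (12 - 1*(-14))*(14*5) - 468 = (12 + 14)*70 - 468 = 26*70 - 468 = 1820 - 468 = 1352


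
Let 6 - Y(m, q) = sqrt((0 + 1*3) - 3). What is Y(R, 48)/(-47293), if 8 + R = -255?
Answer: -6/47293 ≈ -0.00012687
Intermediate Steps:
R = -263 (R = -8 - 255 = -263)
Y(m, q) = 6 (Y(m, q) = 6 - sqrt((0 + 1*3) - 3) = 6 - sqrt((0 + 3) - 3) = 6 - sqrt(3 - 3) = 6 - sqrt(0) = 6 - 1*0 = 6 + 0 = 6)
Y(R, 48)/(-47293) = 6/(-47293) = 6*(-1/47293) = -6/47293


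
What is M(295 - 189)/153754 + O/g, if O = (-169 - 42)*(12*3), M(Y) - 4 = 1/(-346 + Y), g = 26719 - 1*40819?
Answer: 4671886901/8671725600 ≈ 0.53875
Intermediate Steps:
g = -14100 (g = 26719 - 40819 = -14100)
M(Y) = 4 + 1/(-346 + Y)
O = -7596 (O = -211*36 = -7596)
M(295 - 189)/153754 + O/g = ((-1383 + 4*(295 - 189))/(-346 + (295 - 189)))/153754 - 7596/(-14100) = ((-1383 + 4*106)/(-346 + 106))*(1/153754) - 7596*(-1/14100) = ((-1383 + 424)/(-240))*(1/153754) + 633/1175 = -1/240*(-959)*(1/153754) + 633/1175 = (959/240)*(1/153754) + 633/1175 = 959/36900960 + 633/1175 = 4671886901/8671725600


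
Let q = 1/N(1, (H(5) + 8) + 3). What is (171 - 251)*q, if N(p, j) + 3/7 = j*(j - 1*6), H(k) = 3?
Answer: -560/781 ≈ -0.71703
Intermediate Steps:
N(p, j) = -3/7 + j*(-6 + j) (N(p, j) = -3/7 + j*(j - 1*6) = -3/7 + j*(j - 6) = -3/7 + j*(-6 + j))
q = 7/781 (q = 1/(-3/7 + ((3 + 8) + 3)² - 6*((3 + 8) + 3)) = 1/(-3/7 + (11 + 3)² - 6*(11 + 3)) = 1/(-3/7 + 14² - 6*14) = 1/(-3/7 + 196 - 84) = 1/(781/7) = 7/781 ≈ 0.0089629)
(171 - 251)*q = (171 - 251)*(7/781) = -80*7/781 = -560/781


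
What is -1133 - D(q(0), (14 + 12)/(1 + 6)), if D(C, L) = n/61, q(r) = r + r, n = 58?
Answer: -69171/61 ≈ -1134.0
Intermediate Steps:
q(r) = 2*r
D(C, L) = 58/61
-1133 - D(q(0), (14 + 12)/(1 + 6)) = -1133 - 1*58/61 = -1133 - 58/61 = -69171/61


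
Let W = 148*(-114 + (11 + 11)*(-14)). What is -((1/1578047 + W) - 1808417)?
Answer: 2952325525030/1578047 ≈ 1.8709e+6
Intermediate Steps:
W = -62456 (W = 148*(-114 + 22*(-14)) = 148*(-114 - 308) = 148*(-422) = -62456)
-((1/1578047 + W) - 1808417) = -((1/1578047 - 62456) - 1808417) = -(-98558503431/1578047 - 1808417) = -1*(-2952325525030/1578047) = 2952325525030/1578047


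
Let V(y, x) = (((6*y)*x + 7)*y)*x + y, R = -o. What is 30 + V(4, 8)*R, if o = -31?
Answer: 197562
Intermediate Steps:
R = 31 (R = -1*(-31) = 31)
V(y, x) = y + x*y*(7 + 6*x*y) (V(y, x) = ((6*x*y + 7)*y)*x + y = ((7 + 6*x*y)*y)*x + y = (y*(7 + 6*x*y))*x + y = x*y*(7 + 6*x*y) + y = y + x*y*(7 + 6*x*y))
30 + V(4, 8)*R = 30 + (4*(1 + 7*8 + 6*4*8²))*31 = 30 + (4*(1 + 56 + 6*4*64))*31 = 30 + (4*(1 + 56 + 1536))*31 = 30 + (4*1593)*31 = 30 + 6372*31 = 30 + 197532 = 197562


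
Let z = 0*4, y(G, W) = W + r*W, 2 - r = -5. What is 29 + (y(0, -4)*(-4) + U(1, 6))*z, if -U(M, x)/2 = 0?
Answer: 29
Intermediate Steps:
r = 7 (r = 2 - 1*(-5) = 2 + 5 = 7)
y(G, W) = 8*W (y(G, W) = W + 7*W = 8*W)
U(M, x) = 0 (U(M, x) = -2*0 = 0)
z = 0
29 + (y(0, -4)*(-4) + U(1, 6))*z = 29 + ((8*(-4))*(-4) + 0)*0 = 29 + (-32*(-4) + 0)*0 = 29 + (128 + 0)*0 = 29 + 128*0 = 29 + 0 = 29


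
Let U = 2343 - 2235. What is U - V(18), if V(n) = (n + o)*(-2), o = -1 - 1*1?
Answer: 140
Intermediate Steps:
U = 108
o = -2 (o = -1 - 1 = -2)
V(n) = 4 - 2*n (V(n) = (n - 2)*(-2) = (-2 + n)*(-2) = 4 - 2*n)
U - V(18) = 108 - (4 - 2*18) = 108 - (4 - 36) = 108 - 1*(-32) = 108 + 32 = 140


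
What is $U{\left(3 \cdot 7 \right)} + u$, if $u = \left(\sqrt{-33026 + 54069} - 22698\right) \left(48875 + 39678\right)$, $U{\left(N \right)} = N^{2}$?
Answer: $-2009975553 + 88553 \sqrt{21043} \approx -1.9971 \cdot 10^{9}$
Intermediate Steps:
$u = -2009975994 + 88553 \sqrt{21043}$ ($u = \left(\sqrt{21043} - 22698\right) 88553 = \left(-22698 + \sqrt{21043}\right) 88553 = -2009975994 + 88553 \sqrt{21043} \approx -1.9971 \cdot 10^{9}$)
$U{\left(3 \cdot 7 \right)} + u = \left(3 \cdot 7\right)^{2} - \left(2009975994 - 88553 \sqrt{21043}\right) = 21^{2} - \left(2009975994 - 88553 \sqrt{21043}\right) = 441 - \left(2009975994 - 88553 \sqrt{21043}\right) = -2009975553 + 88553 \sqrt{21043}$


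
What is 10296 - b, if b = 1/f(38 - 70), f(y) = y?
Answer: 329473/32 ≈ 10296.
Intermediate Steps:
b = -1/32 (b = 1/(38 - 70) = 1/(-32) = -1/32 ≈ -0.031250)
10296 - b = 10296 - 1*(-1/32) = 10296 + 1/32 = 329473/32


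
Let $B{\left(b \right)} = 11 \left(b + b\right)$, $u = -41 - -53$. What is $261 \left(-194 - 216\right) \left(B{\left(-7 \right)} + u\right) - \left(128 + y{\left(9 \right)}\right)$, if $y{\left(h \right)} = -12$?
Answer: $15195304$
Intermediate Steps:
$u = 12$ ($u = -41 + 53 = 12$)
$B{\left(b \right)} = 22 b$ ($B{\left(b \right)} = 11 \cdot 2 b = 22 b$)
$261 \left(-194 - 216\right) \left(B{\left(-7 \right)} + u\right) - \left(128 + y{\left(9 \right)}\right) = 261 \left(-194 - 216\right) \left(22 \left(-7\right) + 12\right) - 116 = 261 \left(- 410 \left(-154 + 12\right)\right) + \left(-128 + 12\right) = 261 \left(\left(-410\right) \left(-142\right)\right) - 116 = 261 \cdot 58220 - 116 = 15195420 - 116 = 15195304$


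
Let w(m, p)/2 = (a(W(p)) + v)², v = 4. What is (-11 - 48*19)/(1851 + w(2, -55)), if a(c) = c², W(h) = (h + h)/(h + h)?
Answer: -923/1901 ≈ -0.48553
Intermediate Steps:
W(h) = 1 (W(h) = (2*h)/((2*h)) = (2*h)*(1/(2*h)) = 1)
w(m, p) = 50 (w(m, p) = 2*(1² + 4)² = 2*(1 + 4)² = 2*5² = 2*25 = 50)
(-11 - 48*19)/(1851 + w(2, -55)) = (-11 - 48*19)/(1851 + 50) = (-11 - 912)/1901 = -923*1/1901 = -923/1901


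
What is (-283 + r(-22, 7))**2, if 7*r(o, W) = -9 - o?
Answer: 3873024/49 ≈ 79041.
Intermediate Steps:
r(o, W) = -9/7 - o/7 (r(o, W) = (-9 - o)/7 = -9/7 - o/7)
(-283 + r(-22, 7))**2 = (-283 + (-9/7 - 1/7*(-22)))**2 = (-283 + (-9/7 + 22/7))**2 = (-283 + 13/7)**2 = (-1968/7)**2 = 3873024/49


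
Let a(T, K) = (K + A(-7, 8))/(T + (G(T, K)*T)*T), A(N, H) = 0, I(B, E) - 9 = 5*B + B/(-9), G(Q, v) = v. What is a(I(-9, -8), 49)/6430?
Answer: 7/55105100 ≈ 1.2703e-7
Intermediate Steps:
I(B, E) = 9 + 44*B/9 (I(B, E) = 9 + (5*B + B/(-9)) = 9 + (5*B + B*(-⅑)) = 9 + (5*B - B/9) = 9 + 44*B/9)
a(T, K) = K/(T + K*T²) (a(T, K) = (K + 0)/(T + (K*T)*T) = K/(T + K*T²))
a(I(-9, -8), 49)/6430 = (49/((9 + (44/9)*(-9))*(1 + 49*(9 + (44/9)*(-9)))))/6430 = (49/((9 - 44)*(1 + 49*(9 - 44))))*(1/6430) = (49/(-35*(1 + 49*(-35))))*(1/6430) = (49*(-1/35)/(1 - 1715))*(1/6430) = (49*(-1/35)/(-1714))*(1/6430) = (49*(-1/35)*(-1/1714))*(1/6430) = (7/8570)*(1/6430) = 7/55105100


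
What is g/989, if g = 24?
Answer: 24/989 ≈ 0.024267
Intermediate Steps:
g/989 = 24/989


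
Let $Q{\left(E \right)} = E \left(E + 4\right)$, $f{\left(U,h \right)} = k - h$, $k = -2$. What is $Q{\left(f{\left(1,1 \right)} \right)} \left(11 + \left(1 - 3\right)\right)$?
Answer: $-27$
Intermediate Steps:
$f{\left(U,h \right)} = -2 - h$
$Q{\left(E \right)} = E \left(4 + E\right)$
$Q{\left(f{\left(1,1 \right)} \right)} \left(11 + \left(1 - 3\right)\right) = \left(-2 - 1\right) \left(4 - 3\right) \left(11 + \left(1 - 3\right)\right) = \left(-2 - 1\right) \left(4 - 3\right) \left(11 - 2\right) = - 3 \left(4 - 3\right) 9 = \left(-3\right) 1 \cdot 9 = \left(-3\right) 9 = -27$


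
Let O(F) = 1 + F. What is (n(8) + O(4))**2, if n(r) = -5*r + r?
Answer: 729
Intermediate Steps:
n(r) = -4*r
(n(8) + O(4))**2 = (-4*8 + (1 + 4))**2 = (-32 + 5)**2 = (-27)**2 = 729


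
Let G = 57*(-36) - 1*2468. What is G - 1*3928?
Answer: -8448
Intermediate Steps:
G = -4520 (G = -2052 - 2468 = -4520)
G - 1*3928 = -4520 - 1*3928 = -4520 - 3928 = -8448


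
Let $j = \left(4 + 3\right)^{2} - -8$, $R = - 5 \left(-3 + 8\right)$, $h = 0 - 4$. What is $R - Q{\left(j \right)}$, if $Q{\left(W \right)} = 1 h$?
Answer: $-21$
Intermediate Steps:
$h = -4$
$R = -25$ ($R = \left(-5\right) 5 = -25$)
$j = 57$ ($j = 7^{2} + 8 = 49 + 8 = 57$)
$Q{\left(W \right)} = -4$ ($Q{\left(W \right)} = 1 \left(-4\right) = -4$)
$R - Q{\left(j \right)} = -25 - -4 = -25 + 4 = -21$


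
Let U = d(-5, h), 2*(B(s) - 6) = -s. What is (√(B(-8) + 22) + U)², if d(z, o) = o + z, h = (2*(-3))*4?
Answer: 873 - 232*√2 ≈ 544.90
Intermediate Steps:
B(s) = 6 - s/2 (B(s) = 6 + (-s)/2 = 6 - s/2)
h = -24 (h = -6*4 = -24)
U = -29 (U = -24 - 5 = -29)
(√(B(-8) + 22) + U)² = (√((6 - ½*(-8)) + 22) - 29)² = (√((6 + 4) + 22) - 29)² = (√(10 + 22) - 29)² = (√32 - 29)² = (4*√2 - 29)² = (-29 + 4*√2)²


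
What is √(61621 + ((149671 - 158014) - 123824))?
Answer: I*√70546 ≈ 265.6*I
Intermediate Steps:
√(61621 + ((149671 - 158014) - 123824)) = √(61621 + (-8343 - 123824)) = √(61621 - 132167) = √(-70546) = I*√70546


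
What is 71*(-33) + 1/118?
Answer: -276473/118 ≈ -2343.0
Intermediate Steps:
71*(-33) + 1/118 = -2343 + 1/118 = -276473/118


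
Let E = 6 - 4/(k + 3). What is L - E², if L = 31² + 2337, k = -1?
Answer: 3282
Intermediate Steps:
L = 3298 (L = 961 + 2337 = 3298)
E = 4 (E = 6 - 4/(-1 + 3) = 6 - 4/2 = 6 + (½)*(-4) = 6 - 2 = 4)
L - E² = 3298 - 1*4² = 3298 - 1*16 = 3298 - 16 = 3282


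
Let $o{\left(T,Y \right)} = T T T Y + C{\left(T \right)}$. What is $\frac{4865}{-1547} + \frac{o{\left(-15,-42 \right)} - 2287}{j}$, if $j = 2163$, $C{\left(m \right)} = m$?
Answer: $\frac{29314723}{478023} \approx 61.325$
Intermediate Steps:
$o{\left(T,Y \right)} = T + Y T^{3}$ ($o{\left(T,Y \right)} = T T T Y + T = T^{2} T Y + T = T^{3} Y + T = Y T^{3} + T = T + Y T^{3}$)
$\frac{4865}{-1547} + \frac{o{\left(-15,-42 \right)} - 2287}{j} = \frac{4865}{-1547} + \frac{\left(-15 - 42 \left(-15\right)^{3}\right) - 2287}{2163} = 4865 \left(- \frac{1}{1547}\right) + \left(\left(-15 - -141750\right) - 2287\right) \frac{1}{2163} = - \frac{695}{221} + \left(\left(-15 + 141750\right) - 2287\right) \frac{1}{2163} = - \frac{695}{221} + \left(141735 - 2287\right) \frac{1}{2163} = - \frac{695}{221} + 139448 \cdot \frac{1}{2163} = - \frac{695}{221} + \frac{139448}{2163} = \frac{29314723}{478023}$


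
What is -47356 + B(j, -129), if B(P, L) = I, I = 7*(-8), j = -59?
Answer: -47412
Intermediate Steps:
I = -56
B(P, L) = -56
-47356 + B(j, -129) = -47356 - 56 = -47412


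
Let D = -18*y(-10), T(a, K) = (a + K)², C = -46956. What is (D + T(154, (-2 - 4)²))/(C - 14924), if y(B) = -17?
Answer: -18203/30940 ≈ -0.58833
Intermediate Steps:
T(a, K) = (K + a)²
D = 306 (D = -18*(-17) = 306)
(D + T(154, (-2 - 4)²))/(C - 14924) = (306 + ((-2 - 4)² + 154)²)/(-46956 - 14924) = (306 + ((-6)² + 154)²)/(-61880) = (306 + (36 + 154)²)*(-1/61880) = (306 + 190²)*(-1/61880) = (306 + 36100)*(-1/61880) = 36406*(-1/61880) = -18203/30940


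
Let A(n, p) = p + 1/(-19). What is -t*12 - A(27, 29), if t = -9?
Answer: 1502/19 ≈ 79.053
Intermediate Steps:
A(n, p) = -1/19 + p (A(n, p) = p - 1/19 = -1/19 + p)
-t*12 - A(27, 29) = -1*(-9)*12 - (-1/19 + 29) = 9*12 - 1*550/19 = 108 - 550/19 = 1502/19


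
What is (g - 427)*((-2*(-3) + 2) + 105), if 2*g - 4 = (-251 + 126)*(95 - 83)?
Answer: -132775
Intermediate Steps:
g = -748 (g = 2 + ((-251 + 126)*(95 - 83))/2 = 2 + (-125*12)/2 = 2 + (½)*(-1500) = 2 - 750 = -748)
(g - 427)*((-2*(-3) + 2) + 105) = (-748 - 427)*((-2*(-3) + 2) + 105) = -1175*((6 + 2) + 105) = -1175*(8 + 105) = -1175*113 = -132775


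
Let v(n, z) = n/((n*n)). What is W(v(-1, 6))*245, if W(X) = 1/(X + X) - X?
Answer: 245/2 ≈ 122.50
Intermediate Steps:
v(n, z) = 1/n (v(n, z) = n/(n**2) = n/n**2 = 1/n)
W(X) = 1/(2*X) - X
W(v(-1, 6))*245 = (1/(2*(1/(-1))) - 1/(-1))*245 = ((1/2)/(-1) - 1*(-1))*245 = ((1/2)*(-1) + 1)*245 = (-1/2 + 1)*245 = (1/2)*245 = 245/2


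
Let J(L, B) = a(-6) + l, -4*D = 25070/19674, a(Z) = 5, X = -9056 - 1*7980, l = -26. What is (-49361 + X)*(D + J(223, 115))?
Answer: 55696658671/39348 ≈ 1.4155e+6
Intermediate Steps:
X = -17036 (X = -9056 - 7980 = -17036)
D = -12535/39348 (D = -12535/(2*19674) = -¼*12535/9837 = -12535/39348 ≈ -0.31857)
J(L, B) = -21 (J(L, B) = 5 - 26 = -21)
(-49361 + X)*(D + J(223, 115)) = (-49361 - 17036)*(-12535/39348 - 21) = -66397*(-838843/39348) = 55696658671/39348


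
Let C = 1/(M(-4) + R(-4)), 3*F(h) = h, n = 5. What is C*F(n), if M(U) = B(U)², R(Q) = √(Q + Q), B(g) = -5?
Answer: 125/1899 - 10*I*√2/1899 ≈ 0.065824 - 0.0074471*I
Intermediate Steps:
F(h) = h/3
R(Q) = √2*√Q (R(Q) = √(2*Q) = √2*√Q)
M(U) = 25 (M(U) = (-5)² = 25)
C = 1/(25 + 2*I*√2) (C = 1/(25 + √2*√(-4)) = 1/(25 + √2*(2*I)) = 1/(25 + 2*I*√2) ≈ 0.039494 - 0.0044683*I)
C*F(n) = (25/633 - 2*I*√2/633)*((⅓)*5) = (25/633 - 2*I*√2/633)*(5/3) = 125/1899 - 10*I*√2/1899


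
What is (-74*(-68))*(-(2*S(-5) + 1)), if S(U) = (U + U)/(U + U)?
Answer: -15096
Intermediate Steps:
S(U) = 1 (S(U) = (2*U)/((2*U)) = (2*U)*(1/(2*U)) = 1)
(-74*(-68))*(-(2*S(-5) + 1)) = (-74*(-68))*(-(2*1 + 1)) = 5032*(-(2 + 1)) = 5032*(-1*3) = 5032*(-3) = -15096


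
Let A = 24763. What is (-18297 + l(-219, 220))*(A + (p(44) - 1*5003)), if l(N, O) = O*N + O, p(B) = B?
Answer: -1312153628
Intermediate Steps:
l(N, O) = O + N*O (l(N, O) = N*O + O = O + N*O)
(-18297 + l(-219, 220))*(A + (p(44) - 1*5003)) = (-18297 + 220*(1 - 219))*(24763 + (44 - 1*5003)) = (-18297 + 220*(-218))*(24763 + (44 - 5003)) = (-18297 - 47960)*(24763 - 4959) = -66257*19804 = -1312153628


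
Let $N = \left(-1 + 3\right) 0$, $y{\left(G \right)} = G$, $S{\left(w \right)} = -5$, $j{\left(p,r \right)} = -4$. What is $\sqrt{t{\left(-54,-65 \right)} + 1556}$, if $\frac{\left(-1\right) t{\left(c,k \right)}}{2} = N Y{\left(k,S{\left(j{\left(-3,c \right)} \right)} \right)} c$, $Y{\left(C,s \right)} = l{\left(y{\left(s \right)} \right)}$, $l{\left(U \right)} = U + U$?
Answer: $2 \sqrt{389} \approx 39.446$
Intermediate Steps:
$l{\left(U \right)} = 2 U$
$Y{\left(C,s \right)} = 2 s$
$N = 0$ ($N = 2 \cdot 0 = 0$)
$t{\left(c,k \right)} = 0$ ($t{\left(c,k \right)} = - 2 \cdot 0 \cdot 2 \left(-5\right) c = - 2 \cdot 0 \left(-10\right) c = - 2 \cdot 0 c = \left(-2\right) 0 = 0$)
$\sqrt{t{\left(-54,-65 \right)} + 1556} = \sqrt{0 + 1556} = \sqrt{1556} = 2 \sqrt{389}$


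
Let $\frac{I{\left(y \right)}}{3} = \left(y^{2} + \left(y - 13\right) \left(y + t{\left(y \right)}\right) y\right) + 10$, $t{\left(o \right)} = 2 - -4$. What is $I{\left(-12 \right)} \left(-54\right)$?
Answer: $266652$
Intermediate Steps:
$t{\left(o \right)} = 6$ ($t{\left(o \right)} = 2 + 4 = 6$)
$I{\left(y \right)} = 30 + 3 y^{2} + 3 y \left(-13 + y\right) \left(6 + y\right)$ ($I{\left(y \right)} = 3 \left(\left(y^{2} + \left(y - 13\right) \left(y + 6\right) y\right) + 10\right) = 3 \left(\left(y^{2} + \left(-13 + y\right) \left(6 + y\right) y\right) + 10\right) = 3 \left(\left(y^{2} + y \left(-13 + y\right) \left(6 + y\right)\right) + 10\right) = 3 \left(10 + y^{2} + y \left(-13 + y\right) \left(6 + y\right)\right) = 30 + 3 y^{2} + 3 y \left(-13 + y\right) \left(6 + y\right)$)
$I{\left(-12 \right)} \left(-54\right) = \left(30 - -2808 - 18 \left(-12\right)^{2} + 3 \left(-12\right)^{3}\right) \left(-54\right) = \left(30 + 2808 - 2592 + 3 \left(-1728\right)\right) \left(-54\right) = \left(30 + 2808 - 2592 - 5184\right) \left(-54\right) = \left(-4938\right) \left(-54\right) = 266652$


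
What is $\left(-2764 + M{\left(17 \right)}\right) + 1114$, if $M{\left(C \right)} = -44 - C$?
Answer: $-1711$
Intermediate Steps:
$\left(-2764 + M{\left(17 \right)}\right) + 1114 = \left(-2764 - 61\right) + 1114 = -2825 + 1114 = -1711$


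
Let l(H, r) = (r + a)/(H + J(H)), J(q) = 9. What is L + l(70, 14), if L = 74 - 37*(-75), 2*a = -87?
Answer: 450083/158 ≈ 2848.6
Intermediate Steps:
a = -87/2 (a = (½)*(-87) = -87/2 ≈ -43.500)
l(H, r) = (-87/2 + r)/(9 + H) (l(H, r) = (r - 87/2)/(H + 9) = (-87/2 + r)/(9 + H))
L = 2849 (L = 74 + 2775 = 2849)
L + l(70, 14) = 2849 + (-87/2 + 14)/(9 + 70) = 2849 - 59/2/79 = 2849 + (1/79)*(-59/2) = 2849 - 59/158 = 450083/158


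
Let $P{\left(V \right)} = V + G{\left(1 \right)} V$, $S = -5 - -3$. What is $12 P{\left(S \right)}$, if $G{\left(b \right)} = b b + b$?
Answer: $-72$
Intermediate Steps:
$S = -2$ ($S = -5 + 3 = -2$)
$G{\left(b \right)} = b + b^{2}$ ($G{\left(b \right)} = b^{2} + b = b + b^{2}$)
$P{\left(V \right)} = 3 V$ ($P{\left(V \right)} = V + 1 \left(1 + 1\right) V = V + 1 \cdot 2 V = V + 2 V = 3 V$)
$12 P{\left(S \right)} = 12 \cdot 3 \left(-2\right) = 12 \left(-6\right) = -72$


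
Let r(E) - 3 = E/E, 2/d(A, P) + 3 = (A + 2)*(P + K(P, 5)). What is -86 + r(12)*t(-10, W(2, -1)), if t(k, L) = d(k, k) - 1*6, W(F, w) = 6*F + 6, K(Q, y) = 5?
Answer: -4062/37 ≈ -109.78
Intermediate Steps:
W(F, w) = 6 + 6*F
d(A, P) = 2/(-3 + (2 + A)*(5 + P)) (d(A, P) = 2/(-3 + (A + 2)*(P + 5)) = 2/(-3 + (2 + A)*(5 + P)))
r(E) = 4 (r(E) = 3 + E/E = 3 + 1 = 4)
t(k, L) = -6 + 2/(7 + k² + 7*k) (t(k, L) = 2/(7 + 2*k + 5*k + k*k) - 1*6 = 2/(7 + 2*k + 5*k + k²) - 6 = 2/(7 + k² + 7*k) - 6 = -6 + 2/(7 + k² + 7*k))
-86 + r(12)*t(-10, W(2, -1)) = -86 + 4*(2*(-20 - 21*(-10) - 3*(-10)²)/(7 + (-10)² + 7*(-10))) = -86 + 4*(2*(-20 + 210 - 3*100)/(7 + 100 - 70)) = -86 + 4*(2*(-20 + 210 - 300)/37) = -86 + 4*(2*(1/37)*(-110)) = -86 + 4*(-220/37) = -86 - 880/37 = -4062/37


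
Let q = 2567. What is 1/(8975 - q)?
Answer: 1/6408 ≈ 0.00015605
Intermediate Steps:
1/(8975 - q) = 1/(8975 - 1*2567) = 1/(8975 - 2567) = 1/6408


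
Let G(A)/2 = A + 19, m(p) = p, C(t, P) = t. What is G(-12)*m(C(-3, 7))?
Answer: -42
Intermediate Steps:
G(A) = 38 + 2*A (G(A) = 2*(A + 19) = 2*(19 + A) = 38 + 2*A)
G(-12)*m(C(-3, 7)) = (38 + 2*(-12))*(-3) = (38 - 24)*(-3) = 14*(-3) = -42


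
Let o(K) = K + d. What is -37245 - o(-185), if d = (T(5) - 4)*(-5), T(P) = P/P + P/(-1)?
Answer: -37100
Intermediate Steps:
T(P) = 1 - P (T(P) = 1 + P*(-1) = 1 - P)
d = 40 (d = ((1 - 1*5) - 4)*(-5) = ((1 - 5) - 4)*(-5) = (-4 - 4)*(-5) = -8*(-5) = 40)
o(K) = 40 + K (o(K) = K + 40 = 40 + K)
-37245 - o(-185) = -37245 - (40 - 185) = -37245 - 1*(-145) = -37245 + 145 = -37100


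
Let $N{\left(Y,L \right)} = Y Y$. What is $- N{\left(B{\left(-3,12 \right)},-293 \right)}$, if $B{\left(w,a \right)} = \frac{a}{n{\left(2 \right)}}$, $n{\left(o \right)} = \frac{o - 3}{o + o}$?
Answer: $-2304$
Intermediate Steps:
$n{\left(o \right)} = \frac{-3 + o}{2 o}$
$B{\left(w,a \right)} = - 4 a$ ($B{\left(w,a \right)} = \frac{a}{\frac{1}{2} \cdot \frac{1}{2} \left(-3 + 2\right)} = \frac{a}{\frac{1}{2} \cdot \frac{1}{2} \left(-1\right)} = \frac{a}{- \frac{1}{4}} = a \left(-4\right) = - 4 a$)
$N{\left(Y,L \right)} = Y^{2}$
$- N{\left(B{\left(-3,12 \right)},-293 \right)} = - \left(\left(-4\right) 12\right)^{2} = - \left(-48\right)^{2} = \left(-1\right) 2304 = -2304$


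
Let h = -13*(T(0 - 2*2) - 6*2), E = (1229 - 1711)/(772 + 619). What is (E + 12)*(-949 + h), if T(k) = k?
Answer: -923970/107 ≈ -8635.2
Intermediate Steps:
E = -482/1391 ≈ -0.34651
h = 208 (h = -13*((0 - 2*2) - 6*2) = -13*((0 - 4) - 12) = -13*(-4 - 12) = -13*(-16) = 208)
(E + 12)*(-949 + h) = (-482/1391 + 12)*(-949 + 208) = (16210/1391)*(-741) = -923970/107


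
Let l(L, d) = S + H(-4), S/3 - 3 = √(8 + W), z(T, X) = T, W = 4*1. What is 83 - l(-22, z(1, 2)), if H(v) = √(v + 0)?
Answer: 74 - 6*√3 - 2*I ≈ 63.608 - 2.0*I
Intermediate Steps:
W = 4
H(v) = √v
S = 9 + 6*√3 (S = 9 + 3*√(8 + 4) = 9 + 3*√12 = 9 + 3*(2*√3) = 9 + 6*√3 ≈ 19.392)
l(L, d) = 9 + 2*I + 6*√3 (l(L, d) = (9 + 6*√3) + √(-4) = (9 + 6*√3) + 2*I = 9 + 2*I + 6*√3)
83 - l(-22, z(1, 2)) = 83 - (9 + 2*I + 6*√3) = 83 + (-9 - 6*√3 - 2*I) = 74 - 6*√3 - 2*I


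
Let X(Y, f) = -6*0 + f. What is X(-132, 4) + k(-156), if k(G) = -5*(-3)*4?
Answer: 64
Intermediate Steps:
X(Y, f) = f (X(Y, f) = 0 + f = f)
k(G) = 60 (k(G) = 15*4 = 60)
X(-132, 4) + k(-156) = 4 + 60 = 64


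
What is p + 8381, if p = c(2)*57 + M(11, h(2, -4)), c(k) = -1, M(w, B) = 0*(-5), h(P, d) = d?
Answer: 8324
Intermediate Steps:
M(w, B) = 0
p = -57 (p = -1*57 + 0 = -57 + 0 = -57)
p + 8381 = -57 + 8381 = 8324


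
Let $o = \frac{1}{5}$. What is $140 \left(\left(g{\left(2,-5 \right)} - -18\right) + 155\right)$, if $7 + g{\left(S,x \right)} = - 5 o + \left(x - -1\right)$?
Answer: $22540$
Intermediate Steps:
$o = \frac{1}{5} \approx 0.2$
$g{\left(S,x \right)} = -7 + x$ ($g{\left(S,x \right)} = -7 + \left(\left(-5\right) \frac{1}{5} + \left(x - -1\right)\right) = -7 + \left(-1 + \left(x + 1\right)\right) = -7 + \left(-1 + \left(1 + x\right)\right) = -7 + x$)
$140 \left(\left(g{\left(2,-5 \right)} - -18\right) + 155\right) = 140 \left(\left(\left(-7 - 5\right) - -18\right) + 155\right) = 140 \left(\left(-12 + 18\right) + 155\right) = 140 \left(6 + 155\right) = 140 \cdot 161 = 22540$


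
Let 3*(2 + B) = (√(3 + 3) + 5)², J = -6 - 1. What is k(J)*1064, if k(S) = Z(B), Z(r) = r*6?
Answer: 53200 + 21280*√6 ≈ 1.0533e+5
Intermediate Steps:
J = -7
B = -2 + (5 + √6)²/3 (B = -2 + (√(3 + 3) + 5)²/3 = -2 + (√6 + 5)²/3 = -2 + (5 + √6)²/3 ≈ 16.498)
Z(r) = 6*r
k(S) = 50 + 20*√6 (k(S) = 6*(25/3 + 10*√6/3) = 50 + 20*√6)
k(J)*1064 = (50 + 20*√6)*1064 = 53200 + 21280*√6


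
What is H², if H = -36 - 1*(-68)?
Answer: 1024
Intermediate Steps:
H = 32 (H = -36 + 68 = 32)
H² = 32² = 1024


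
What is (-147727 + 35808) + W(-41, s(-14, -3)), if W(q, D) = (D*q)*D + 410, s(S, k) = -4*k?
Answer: -117413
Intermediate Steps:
W(q, D) = 410 + q*D**2 (W(q, D) = q*D**2 + 410 = 410 + q*D**2)
(-147727 + 35808) + W(-41, s(-14, -3)) = (-147727 + 35808) + (410 - 41*(-4*(-3))**2) = -111919 + (410 - 41*12**2) = -111919 + (410 - 41*144) = -111919 + (410 - 5904) = -111919 - 5494 = -117413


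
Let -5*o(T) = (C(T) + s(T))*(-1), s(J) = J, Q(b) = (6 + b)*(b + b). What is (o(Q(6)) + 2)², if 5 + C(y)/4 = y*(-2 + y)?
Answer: 6711869476/25 ≈ 2.6847e+8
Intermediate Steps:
Q(b) = 2*b*(6 + b) (Q(b) = (6 + b)*(2*b) = 2*b*(6 + b))
C(y) = -20 + 4*y*(-2 + y) (C(y) = -20 + 4*(y*(-2 + y)) = -20 + 4*y*(-2 + y))
o(T) = -4 - 7*T/5 + 4*T²/5 (o(T) = -((-20 - 8*T + 4*T²) + T)*(-1)/5 = -(-20 - 7*T + 4*T²)*(-1)/5 = -(20 - 4*T² + 7*T)/5 = -4 - 7*T/5 + 4*T²/5)
(o(Q(6)) + 2)² = ((-4 - 14*6*(6 + 6)/5 + 4*(2*6*(6 + 6))²/5) + 2)² = ((-4 - 14*6*12/5 + 4*(2*6*12)²/5) + 2)² = ((-4 - 7/5*144 + (⅘)*144²) + 2)² = ((-4 - 1008/5 + (⅘)*20736) + 2)² = ((-4 - 1008/5 + 82944/5) + 2)² = (81916/5 + 2)² = (81926/5)² = 6711869476/25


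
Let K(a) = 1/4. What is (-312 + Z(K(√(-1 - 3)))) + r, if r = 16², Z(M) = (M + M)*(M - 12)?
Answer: -495/8 ≈ -61.875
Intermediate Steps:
K(a) = ¼
Z(M) = 2*M*(-12 + M) (Z(M) = (2*M)*(-12 + M) = 2*M*(-12 + M))
r = 256
(-312 + Z(K(√(-1 - 3)))) + r = (-312 + 2*(¼)*(-12 + ¼)) + 256 = (-312 + 2*(¼)*(-47/4)) + 256 = (-312 - 47/8) + 256 = -2543/8 + 256 = -495/8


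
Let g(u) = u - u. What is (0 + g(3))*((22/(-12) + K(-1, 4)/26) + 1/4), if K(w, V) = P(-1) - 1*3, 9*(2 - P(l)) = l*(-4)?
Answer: 0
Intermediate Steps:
P(l) = 2 + 4*l/9 (P(l) = 2 - l*(-4)/9 = 2 - (-4)*l/9 = 2 + 4*l/9)
g(u) = 0
K(w, V) = -13/9 (K(w, V) = (2 + (4/9)*(-1)) - 1*3 = (2 - 4/9) - 3 = 14/9 - 3 = -13/9)
(0 + g(3))*((22/(-12) + K(-1, 4)/26) + 1/4) = (0 + 0)*((22/(-12) - 13/9/26) + 1/4) = 0*((22*(-1/12) - 13/9*1/26) + 1/4) = 0*((-11/6 - 1/18) + 1/4) = 0*(-17/9 + 1/4) = 0*(-59/36) = 0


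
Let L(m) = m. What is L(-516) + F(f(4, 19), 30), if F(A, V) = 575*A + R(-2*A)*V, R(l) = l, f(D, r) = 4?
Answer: 1544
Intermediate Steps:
F(A, V) = 575*A - 2*A*V (F(A, V) = 575*A + (-2*A)*V = 575*A - 2*A*V)
L(-516) + F(f(4, 19), 30) = -516 + 4*(575 - 2*30) = -516 + 4*(575 - 60) = -516 + 4*515 = -516 + 2060 = 1544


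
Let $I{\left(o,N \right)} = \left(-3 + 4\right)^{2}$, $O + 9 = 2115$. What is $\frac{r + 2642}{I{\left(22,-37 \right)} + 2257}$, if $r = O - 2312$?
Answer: $\frac{1218}{1129} \approx 1.0788$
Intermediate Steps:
$O = 2106$ ($O = -9 + 2115 = 2106$)
$I{\left(o,N \right)} = 1$ ($I{\left(o,N \right)} = 1^{2} = 1$)
$r = -206$ ($r = 2106 - 2312 = -206$)
$\frac{r + 2642}{I{\left(22,-37 \right)} + 2257} = \frac{-206 + 2642}{1 + 2257} = \frac{2436}{2258} = 2436 \cdot \frac{1}{2258} = \frac{1218}{1129}$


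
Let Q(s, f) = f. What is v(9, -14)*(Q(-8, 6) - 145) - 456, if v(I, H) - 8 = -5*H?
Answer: -11298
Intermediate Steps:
v(I, H) = 8 - 5*H
v(9, -14)*(Q(-8, 6) - 145) - 456 = (8 - 5*(-14))*(6 - 145) - 456 = (8 + 70)*(-139) - 456 = 78*(-139) - 456 = -10842 - 456 = -11298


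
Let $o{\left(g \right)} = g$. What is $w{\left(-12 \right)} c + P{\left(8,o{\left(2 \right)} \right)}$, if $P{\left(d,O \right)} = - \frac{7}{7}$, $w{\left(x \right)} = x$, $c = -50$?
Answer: $599$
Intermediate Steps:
$P{\left(d,O \right)} = -1$ ($P{\left(d,O \right)} = \left(-7\right) \frac{1}{7} = -1$)
$w{\left(-12 \right)} c + P{\left(8,o{\left(2 \right)} \right)} = \left(-12\right) \left(-50\right) - 1 = 600 - 1 = 599$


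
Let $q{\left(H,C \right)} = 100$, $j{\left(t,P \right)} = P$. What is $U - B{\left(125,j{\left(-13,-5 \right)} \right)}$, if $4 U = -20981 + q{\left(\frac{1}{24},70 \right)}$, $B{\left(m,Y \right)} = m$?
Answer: $- \frac{21381}{4} \approx -5345.3$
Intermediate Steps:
$U = - \frac{20881}{4}$ ($U = \frac{-20981 + 100}{4} = \frac{1}{4} \left(-20881\right) = - \frac{20881}{4} \approx -5220.3$)
$U - B{\left(125,j{\left(-13,-5 \right)} \right)} = - \frac{20881}{4} - 125 = - \frac{21381}{4}$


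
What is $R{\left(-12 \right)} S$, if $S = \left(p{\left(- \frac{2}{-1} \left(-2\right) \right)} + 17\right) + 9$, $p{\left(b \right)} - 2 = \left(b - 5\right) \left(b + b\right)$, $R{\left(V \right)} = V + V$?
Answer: $-2400$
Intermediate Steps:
$R{\left(V \right)} = 2 V$
$p{\left(b \right)} = 2 + 2 b \left(-5 + b\right)$ ($p{\left(b \right)} = 2 + \left(b - 5\right) \left(b + b\right) = 2 + \left(-5 + b\right) 2 b = 2 + 2 b \left(-5 + b\right)$)
$S = 100$ ($S = \left(\left(2 - 10 - \frac{2}{-1} \left(-2\right) + 2 \left(- \frac{2}{-1} \left(-2\right)\right)^{2}\right) + 17\right) + 9 = \left(\left(2 - 10 \left(-2\right) \left(-1\right) \left(-2\right) + 2 \left(\left(-2\right) \left(-1\right) \left(-2\right)\right)^{2}\right) + 17\right) + 9 = \left(\left(2 - 10 \cdot 2 \left(-2\right) + 2 \left(2 \left(-2\right)\right)^{2}\right) + 17\right) + 9 = \left(\left(2 - -40 + 2 \left(-4\right)^{2}\right) + 17\right) + 9 = \left(\left(2 + 40 + 2 \cdot 16\right) + 17\right) + 9 = \left(\left(2 + 40 + 32\right) + 17\right) + 9 = \left(74 + 17\right) + 9 = 91 + 9 = 100$)
$R{\left(-12 \right)} S = 2 \left(-12\right) 100 = \left(-24\right) 100 = -2400$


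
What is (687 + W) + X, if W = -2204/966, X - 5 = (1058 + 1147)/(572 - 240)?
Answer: 111665503/160356 ≈ 696.36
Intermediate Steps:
X = 3865/332 (X = 5 + (1058 + 1147)/(572 - 240) = 5 + 2205/332 = 3865/332 ≈ 11.642)
W = -1102/483 (W = -2204*1/966 = -1102/483 ≈ -2.2816)
(687 + W) + X = (687 - 1102/483) + 3865/332 = 330719/483 + 3865/332 = 111665503/160356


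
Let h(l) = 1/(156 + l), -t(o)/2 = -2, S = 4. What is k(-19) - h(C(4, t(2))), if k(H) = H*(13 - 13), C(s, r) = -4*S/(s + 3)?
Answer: -7/1076 ≈ -0.0065056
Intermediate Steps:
t(o) = 4 (t(o) = -2*(-2) = 4)
C(s, r) = -16/(3 + s) (C(s, r) = -16/(s + 3) = -16/(3 + s))
k(H) = 0 (k(H) = H*0 = 0)
k(-19) - h(C(4, t(2))) = 0 - 1/(156 - 16/(3 + 4)) = 0 - 1/(156 - 16/7) = 0 - 1/1076/7 = 0 - 1*7/1076 = 0 - 7/1076 = -7/1076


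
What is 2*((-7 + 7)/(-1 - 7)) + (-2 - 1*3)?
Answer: -5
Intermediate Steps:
2*((-7 + 7)/(-1 - 7)) + (-2 - 1*3) = 2*(0/(-8)) + (-2 - 3) = 2*(0*(-1/8)) - 5 = 2*0 - 5 = 0 - 5 = -5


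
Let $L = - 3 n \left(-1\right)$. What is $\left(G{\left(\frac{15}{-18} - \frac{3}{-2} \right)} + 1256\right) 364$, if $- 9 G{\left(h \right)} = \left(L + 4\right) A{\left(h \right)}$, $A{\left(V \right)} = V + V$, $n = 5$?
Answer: $\frac{12316304}{27} \approx 4.5616 \cdot 10^{5}$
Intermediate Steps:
$L = 15$ ($L = \left(-3\right) 5 \left(-1\right) = \left(-15\right) \left(-1\right) = 15$)
$A{\left(V \right)} = 2 V$
$G{\left(h \right)} = - \frac{38 h}{9}$ ($G{\left(h \right)} = - \frac{\left(15 + 4\right) 2 h}{9} = - \frac{19 \cdot 2 h}{9} = - \frac{38 h}{9}$)
$\left(G{\left(\frac{15}{-18} - \frac{3}{-2} \right)} + 1256\right) 364 = \left(- \frac{38 \left(\frac{15}{-18} - \frac{3}{-2}\right)}{9} + 1256\right) 364 = \left(- \frac{38 \left(15 \left(- \frac{1}{18}\right) - - \frac{3}{2}\right)}{9} + 1256\right) 364 = \left(- \frac{38 \left(- \frac{5}{6} + \frac{3}{2}\right)}{9} + 1256\right) 364 = \left(\left(- \frac{38}{9}\right) \frac{2}{3} + 1256\right) 364 = \left(- \frac{76}{27} + 1256\right) 364 = \frac{33836}{27} \cdot 364 = \frac{12316304}{27}$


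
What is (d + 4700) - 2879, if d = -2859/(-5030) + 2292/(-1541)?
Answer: 14107866789/7751230 ≈ 1820.1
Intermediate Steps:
d = -7123041/7751230 (d = -2859*(-1/5030) + 2292*(-1/1541) = 2859/5030 - 2292/1541 = -7123041/7751230 ≈ -0.91896)
(d + 4700) - 2879 = (-7123041/7751230 + 4700) - 2879 = 36423657959/7751230 - 2879 = 14107866789/7751230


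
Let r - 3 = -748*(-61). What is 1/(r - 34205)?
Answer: 1/11426 ≈ 8.7520e-5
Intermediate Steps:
r = 45631 (r = 3 - 748*(-61) = 3 + 45628 = 45631)
1/(r - 34205) = 1/(45631 - 34205) = 1/11426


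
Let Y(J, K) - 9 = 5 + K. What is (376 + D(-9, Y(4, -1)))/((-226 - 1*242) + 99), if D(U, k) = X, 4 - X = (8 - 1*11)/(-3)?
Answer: -379/369 ≈ -1.0271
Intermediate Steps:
Y(J, K) = 14 + K (Y(J, K) = 9 + (5 + K) = 14 + K)
X = 3 (X = 4 - (8 - 1*11)/(-3) = 4 - (8 - 11)*(-1)/3 = 4 - (-3)*(-1)/3 = 4 - 1*1 = 4 - 1 = 3)
D(U, k) = 3
(376 + D(-9, Y(4, -1)))/((-226 - 1*242) + 99) = (376 + 3)/((-226 - 1*242) + 99) = 379/((-226 - 242) + 99) = 379/(-468 + 99) = 379/(-369) = 379*(-1/369) = -379/369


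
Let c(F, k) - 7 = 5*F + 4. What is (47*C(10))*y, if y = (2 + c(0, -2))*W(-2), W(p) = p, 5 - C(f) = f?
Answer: 6110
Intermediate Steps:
c(F, k) = 11 + 5*F (c(F, k) = 7 + (5*F + 4) = 7 + (4 + 5*F) = 11 + 5*F)
C(f) = 5 - f
y = -26 (y = (2 + (11 + 5*0))*(-2) = (2 + (11 + 0))*(-2) = (2 + 11)*(-2) = 13*(-2) = -26)
(47*C(10))*y = (47*(5 - 1*10))*(-26) = (47*(5 - 10))*(-26) = (47*(-5))*(-26) = -235*(-26) = 6110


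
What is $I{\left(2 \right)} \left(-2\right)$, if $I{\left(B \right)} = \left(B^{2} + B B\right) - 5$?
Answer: $-6$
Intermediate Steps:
$I{\left(B \right)} = -5 + 2 B^{2}$ ($I{\left(B \right)} = \left(B^{2} + B^{2}\right) - 5 = 2 B^{2} - 5 = -5 + 2 B^{2}$)
$I{\left(2 \right)} \left(-2\right) = \left(-5 + 2 \cdot 2^{2}\right) \left(-2\right) = \left(-5 + 2 \cdot 4\right) \left(-2\right) = \left(-5 + 8\right) \left(-2\right) = 3 \left(-2\right) = -6$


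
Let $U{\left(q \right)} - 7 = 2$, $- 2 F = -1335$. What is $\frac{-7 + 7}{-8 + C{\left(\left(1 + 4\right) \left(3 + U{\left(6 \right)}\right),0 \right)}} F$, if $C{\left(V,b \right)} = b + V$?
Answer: $0$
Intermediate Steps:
$F = \frac{1335}{2}$ ($F = \left(- \frac{1}{2}\right) \left(-1335\right) = \frac{1335}{2} \approx 667.5$)
$U{\left(q \right)} = 9$ ($U{\left(q \right)} = 7 + 2 = 9$)
$C{\left(V,b \right)} = V + b$
$\frac{-7 + 7}{-8 + C{\left(\left(1 + 4\right) \left(3 + U{\left(6 \right)}\right),0 \right)}} F = \frac{-7 + 7}{-8 + \left(\left(1 + 4\right) \left(3 + 9\right) + 0\right)} \frac{1335}{2} = \frac{0}{-8 + \left(5 \cdot 12 + 0\right)} \frac{1335}{2} = \frac{0}{-8 + \left(60 + 0\right)} \frac{1335}{2} = \frac{0}{-8 + 60} \cdot \frac{1335}{2} = \frac{0}{52} \cdot \frac{1335}{2} = 0 \cdot \frac{1}{52} \cdot \frac{1335}{2} = 0 \cdot \frac{1335}{2} = 0$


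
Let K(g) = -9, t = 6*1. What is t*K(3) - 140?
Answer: -194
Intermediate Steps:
t = 6
t*K(3) - 140 = 6*(-9) - 140 = -54 - 140 = -194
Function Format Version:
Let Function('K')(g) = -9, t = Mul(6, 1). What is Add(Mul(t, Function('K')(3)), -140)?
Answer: -194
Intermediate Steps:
t = 6
Add(Mul(t, Function('K')(3)), -140) = Add(Mul(6, -9), -140) = Add(-54, -140) = -194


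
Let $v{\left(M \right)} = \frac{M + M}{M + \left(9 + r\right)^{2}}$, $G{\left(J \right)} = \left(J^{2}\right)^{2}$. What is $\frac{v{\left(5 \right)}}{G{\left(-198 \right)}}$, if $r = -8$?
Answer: $\frac{5}{4610860848} \approx 1.0844 \cdot 10^{-9}$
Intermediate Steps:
$G{\left(J \right)} = J^{4}$
$v{\left(M \right)} = \frac{2 M}{1 + M}$ ($v{\left(M \right)} = \frac{M + M}{M + \left(9 - 8\right)^{2}} = \frac{2 M}{M + 1^{2}} = \frac{2 M}{M + 1} = \frac{2 M}{1 + M}$)
$\frac{v{\left(5 \right)}}{G{\left(-198 \right)}} = \frac{2 \cdot 5 \frac{1}{1 + 5}}{\left(-198\right)^{4}} = \frac{2 \cdot 5 \cdot \frac{1}{6}}{1536953616} = 2 \cdot 5 \cdot \frac{1}{6} \cdot \frac{1}{1536953616} = \frac{5}{3} \cdot \frac{1}{1536953616} = \frac{5}{4610860848}$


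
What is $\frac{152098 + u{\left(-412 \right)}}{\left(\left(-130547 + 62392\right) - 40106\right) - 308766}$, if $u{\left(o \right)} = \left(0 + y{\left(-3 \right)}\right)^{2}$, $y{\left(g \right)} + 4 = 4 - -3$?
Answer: $- \frac{4111}{11271} \approx -0.36474$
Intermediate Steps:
$y{\left(g \right)} = 3$ ($y{\left(g \right)} = -4 + \left(4 - -3\right) = -4 + \left(4 + 3\right) = -4 + 7 = 3$)
$u{\left(o \right)} = 9$ ($u{\left(o \right)} = \left(0 + 3\right)^{2} = 3^{2} = 9$)
$\frac{152098 + u{\left(-412 \right)}}{\left(\left(-130547 + 62392\right) - 40106\right) - 308766} = \frac{152098 + 9}{\left(\left(-130547 + 62392\right) - 40106\right) - 308766} = \frac{152107}{\left(-68155 - 40106\right) - 308766} = \frac{152107}{-108261 - 308766} = \frac{152107}{-417027} = 152107 \left(- \frac{1}{417027}\right) = - \frac{4111}{11271}$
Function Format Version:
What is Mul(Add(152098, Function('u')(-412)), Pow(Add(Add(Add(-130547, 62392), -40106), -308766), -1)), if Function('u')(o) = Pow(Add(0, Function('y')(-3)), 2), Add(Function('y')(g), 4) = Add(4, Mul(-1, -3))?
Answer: Rational(-4111, 11271) ≈ -0.36474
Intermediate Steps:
Function('y')(g) = 3 (Function('y')(g) = Add(-4, Add(4, Mul(-1, -3))) = Add(-4, Add(4, 3)) = Add(-4, 7) = 3)
Function('u')(o) = 9 (Function('u')(o) = Pow(Add(0, 3), 2) = Pow(3, 2) = 9)
Mul(Add(152098, Function('u')(-412)), Pow(Add(Add(Add(-130547, 62392), -40106), -308766), -1)) = Mul(Add(152098, 9), Pow(Add(Add(Add(-130547, 62392), -40106), -308766), -1)) = Mul(152107, Pow(Add(Add(-68155, -40106), -308766), -1)) = Mul(152107, Pow(Add(-108261, -308766), -1)) = Mul(152107, Pow(-417027, -1)) = Mul(152107, Rational(-1, 417027)) = Rational(-4111, 11271)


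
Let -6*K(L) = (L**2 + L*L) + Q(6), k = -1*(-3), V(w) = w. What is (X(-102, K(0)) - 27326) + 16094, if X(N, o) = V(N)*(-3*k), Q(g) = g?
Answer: -10314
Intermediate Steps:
k = 3
K(L) = -1 - L**2/3 (K(L) = -((L**2 + L*L) + 6)/6 = -((L**2 + L**2) + 6)/6 = -(2*L**2 + 6)/6 = -(6 + 2*L**2)/6 = -1 - L**2/3)
X(N, o) = -9*N (X(N, o) = N*(-3*3) = N*(-9) = -9*N)
(X(-102, K(0)) - 27326) + 16094 = (-9*(-102) - 27326) + 16094 = (918 - 27326) + 16094 = -26408 + 16094 = -10314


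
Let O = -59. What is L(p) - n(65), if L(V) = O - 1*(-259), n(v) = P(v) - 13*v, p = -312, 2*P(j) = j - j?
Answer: 1045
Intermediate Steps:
P(j) = 0 (P(j) = (j - j)/2 = (½)*0 = 0)
n(v) = -13*v (n(v) = 0 - 13*v = -13*v)
L(V) = 200 (L(V) = -59 - 1*(-259) = -59 + 259 = 200)
L(p) - n(65) = 200 - (-13)*65 = 200 - 1*(-845) = 200 + 845 = 1045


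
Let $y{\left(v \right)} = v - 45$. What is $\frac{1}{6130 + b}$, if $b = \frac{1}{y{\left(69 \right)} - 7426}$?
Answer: $\frac{7402}{45374259} \approx 0.00016313$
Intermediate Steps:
$y{\left(v \right)} = -45 + v$
$b = - \frac{1}{7402}$ ($b = \frac{1}{\left(-45 + 69\right) - 7426} = \frac{1}{24 - 7426} = \frac{1}{-7402} = - \frac{1}{7402} \approx -0.0001351$)
$\frac{1}{6130 + b} = \frac{1}{6130 - \frac{1}{7402}} = \frac{1}{\frac{45374259}{7402}} = \frac{7402}{45374259}$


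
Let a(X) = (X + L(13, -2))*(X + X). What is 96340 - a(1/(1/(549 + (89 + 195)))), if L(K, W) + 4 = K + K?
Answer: -1328090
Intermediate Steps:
L(K, W) = -4 + 2*K (L(K, W) = -4 + (K + K) = -4 + 2*K)
a(X) = 2*X*(22 + X) (a(X) = (X + (-4 + 2*13))*(X + X) = (X + (-4 + 26))*(2*X) = (X + 22)*(2*X) = (22 + X)*(2*X) = 2*X*(22 + X))
96340 - a(1/(1/(549 + (89 + 195)))) = 96340 - 2*(22 + 1/(1/(549 + (89 + 195))))/(1/(549 + (89 + 195))) = 96340 - 2*(22 + 1/(1/(549 + 284)))/(1/(549 + 284)) = 96340 - 2*(22 + 1/(1/833))/(1/833) = 96340 - 2*(22 + 1/(1/833))/1/833 = 96340 - 2*833*(22 + 833) = 96340 - 2*833*855 = 96340 - 1*1424430 = 96340 - 1424430 = -1328090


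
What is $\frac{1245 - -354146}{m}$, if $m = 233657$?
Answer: $\frac{355391}{233657} \approx 1.521$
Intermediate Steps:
$\frac{1245 - -354146}{m} = \frac{1245 - -354146}{233657} = \left(1245 + 354146\right) \frac{1}{233657} = 355391 \cdot \frac{1}{233657} = \frac{355391}{233657}$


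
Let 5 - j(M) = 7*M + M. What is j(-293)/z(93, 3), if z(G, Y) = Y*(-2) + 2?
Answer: -2349/4 ≈ -587.25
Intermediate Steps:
z(G, Y) = 2 - 2*Y (z(G, Y) = -2*Y + 2 = 2 - 2*Y)
j(M) = 5 - 8*M (j(M) = 5 - (7*M + M) = 5 - 8*M)
j(-293)/z(93, 3) = (5 - 8*(-293))/(2 - 2*3) = (5 + 2344)/(2 - 6) = 2349/(-4) = 2349*(-1/4) = -2349/4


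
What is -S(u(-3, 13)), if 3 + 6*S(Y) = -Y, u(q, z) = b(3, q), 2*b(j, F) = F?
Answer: ¼ ≈ 0.25000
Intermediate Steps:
b(j, F) = F/2
u(q, z) = q/2
S(Y) = -½ - Y/6 (S(Y) = -½ + (-Y)/6 = -½ - Y/6)
-S(u(-3, 13)) = -(-½ - (-3)/12) = -(-½ - ⅙*(-3/2)) = -(-½ + ¼) = -1*(-¼) = ¼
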